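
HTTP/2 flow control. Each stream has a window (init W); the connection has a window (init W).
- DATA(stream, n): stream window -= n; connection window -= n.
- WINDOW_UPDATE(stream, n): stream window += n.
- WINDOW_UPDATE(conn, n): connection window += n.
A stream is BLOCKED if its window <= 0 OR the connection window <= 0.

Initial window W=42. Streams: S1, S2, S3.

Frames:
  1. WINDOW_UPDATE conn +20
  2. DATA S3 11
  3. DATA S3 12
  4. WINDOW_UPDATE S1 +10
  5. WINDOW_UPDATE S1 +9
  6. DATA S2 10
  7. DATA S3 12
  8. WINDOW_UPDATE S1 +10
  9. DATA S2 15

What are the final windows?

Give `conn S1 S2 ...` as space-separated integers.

Op 1: conn=62 S1=42 S2=42 S3=42 blocked=[]
Op 2: conn=51 S1=42 S2=42 S3=31 blocked=[]
Op 3: conn=39 S1=42 S2=42 S3=19 blocked=[]
Op 4: conn=39 S1=52 S2=42 S3=19 blocked=[]
Op 5: conn=39 S1=61 S2=42 S3=19 blocked=[]
Op 6: conn=29 S1=61 S2=32 S3=19 blocked=[]
Op 7: conn=17 S1=61 S2=32 S3=7 blocked=[]
Op 8: conn=17 S1=71 S2=32 S3=7 blocked=[]
Op 9: conn=2 S1=71 S2=17 S3=7 blocked=[]

Answer: 2 71 17 7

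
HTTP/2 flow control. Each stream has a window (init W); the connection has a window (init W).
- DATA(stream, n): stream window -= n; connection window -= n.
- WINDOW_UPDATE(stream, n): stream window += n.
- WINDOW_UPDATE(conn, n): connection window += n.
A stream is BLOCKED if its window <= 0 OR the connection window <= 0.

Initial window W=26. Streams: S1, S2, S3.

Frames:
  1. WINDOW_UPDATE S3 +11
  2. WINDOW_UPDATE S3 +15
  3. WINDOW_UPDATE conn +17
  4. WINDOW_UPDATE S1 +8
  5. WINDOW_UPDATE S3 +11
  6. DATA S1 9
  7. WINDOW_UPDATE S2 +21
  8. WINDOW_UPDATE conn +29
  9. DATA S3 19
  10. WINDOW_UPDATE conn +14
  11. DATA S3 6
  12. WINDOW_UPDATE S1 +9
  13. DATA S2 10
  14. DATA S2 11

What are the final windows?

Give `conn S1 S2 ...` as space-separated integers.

Op 1: conn=26 S1=26 S2=26 S3=37 blocked=[]
Op 2: conn=26 S1=26 S2=26 S3=52 blocked=[]
Op 3: conn=43 S1=26 S2=26 S3=52 blocked=[]
Op 4: conn=43 S1=34 S2=26 S3=52 blocked=[]
Op 5: conn=43 S1=34 S2=26 S3=63 blocked=[]
Op 6: conn=34 S1=25 S2=26 S3=63 blocked=[]
Op 7: conn=34 S1=25 S2=47 S3=63 blocked=[]
Op 8: conn=63 S1=25 S2=47 S3=63 blocked=[]
Op 9: conn=44 S1=25 S2=47 S3=44 blocked=[]
Op 10: conn=58 S1=25 S2=47 S3=44 blocked=[]
Op 11: conn=52 S1=25 S2=47 S3=38 blocked=[]
Op 12: conn=52 S1=34 S2=47 S3=38 blocked=[]
Op 13: conn=42 S1=34 S2=37 S3=38 blocked=[]
Op 14: conn=31 S1=34 S2=26 S3=38 blocked=[]

Answer: 31 34 26 38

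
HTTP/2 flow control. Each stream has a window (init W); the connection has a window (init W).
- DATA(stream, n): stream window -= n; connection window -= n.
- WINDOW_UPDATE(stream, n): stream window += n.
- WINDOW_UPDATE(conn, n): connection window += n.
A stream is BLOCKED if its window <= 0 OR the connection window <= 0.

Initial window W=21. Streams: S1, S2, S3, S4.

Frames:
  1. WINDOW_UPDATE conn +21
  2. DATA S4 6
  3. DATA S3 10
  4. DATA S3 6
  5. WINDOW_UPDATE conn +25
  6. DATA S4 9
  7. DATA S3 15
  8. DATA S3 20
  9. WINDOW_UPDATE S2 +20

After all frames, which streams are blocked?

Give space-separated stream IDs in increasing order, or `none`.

Op 1: conn=42 S1=21 S2=21 S3=21 S4=21 blocked=[]
Op 2: conn=36 S1=21 S2=21 S3=21 S4=15 blocked=[]
Op 3: conn=26 S1=21 S2=21 S3=11 S4=15 blocked=[]
Op 4: conn=20 S1=21 S2=21 S3=5 S4=15 blocked=[]
Op 5: conn=45 S1=21 S2=21 S3=5 S4=15 blocked=[]
Op 6: conn=36 S1=21 S2=21 S3=5 S4=6 blocked=[]
Op 7: conn=21 S1=21 S2=21 S3=-10 S4=6 blocked=[3]
Op 8: conn=1 S1=21 S2=21 S3=-30 S4=6 blocked=[3]
Op 9: conn=1 S1=21 S2=41 S3=-30 S4=6 blocked=[3]

Answer: S3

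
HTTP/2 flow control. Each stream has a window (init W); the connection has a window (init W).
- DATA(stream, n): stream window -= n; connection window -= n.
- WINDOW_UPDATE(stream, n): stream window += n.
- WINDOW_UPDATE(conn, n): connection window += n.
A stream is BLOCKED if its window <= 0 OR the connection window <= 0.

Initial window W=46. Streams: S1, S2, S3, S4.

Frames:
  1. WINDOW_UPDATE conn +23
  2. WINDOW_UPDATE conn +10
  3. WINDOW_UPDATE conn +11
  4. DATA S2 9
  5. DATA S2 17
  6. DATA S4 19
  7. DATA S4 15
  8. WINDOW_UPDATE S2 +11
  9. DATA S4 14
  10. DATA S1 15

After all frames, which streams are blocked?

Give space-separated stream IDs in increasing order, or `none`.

Op 1: conn=69 S1=46 S2=46 S3=46 S4=46 blocked=[]
Op 2: conn=79 S1=46 S2=46 S3=46 S4=46 blocked=[]
Op 3: conn=90 S1=46 S2=46 S3=46 S4=46 blocked=[]
Op 4: conn=81 S1=46 S2=37 S3=46 S4=46 blocked=[]
Op 5: conn=64 S1=46 S2=20 S3=46 S4=46 blocked=[]
Op 6: conn=45 S1=46 S2=20 S3=46 S4=27 blocked=[]
Op 7: conn=30 S1=46 S2=20 S3=46 S4=12 blocked=[]
Op 8: conn=30 S1=46 S2=31 S3=46 S4=12 blocked=[]
Op 9: conn=16 S1=46 S2=31 S3=46 S4=-2 blocked=[4]
Op 10: conn=1 S1=31 S2=31 S3=46 S4=-2 blocked=[4]

Answer: S4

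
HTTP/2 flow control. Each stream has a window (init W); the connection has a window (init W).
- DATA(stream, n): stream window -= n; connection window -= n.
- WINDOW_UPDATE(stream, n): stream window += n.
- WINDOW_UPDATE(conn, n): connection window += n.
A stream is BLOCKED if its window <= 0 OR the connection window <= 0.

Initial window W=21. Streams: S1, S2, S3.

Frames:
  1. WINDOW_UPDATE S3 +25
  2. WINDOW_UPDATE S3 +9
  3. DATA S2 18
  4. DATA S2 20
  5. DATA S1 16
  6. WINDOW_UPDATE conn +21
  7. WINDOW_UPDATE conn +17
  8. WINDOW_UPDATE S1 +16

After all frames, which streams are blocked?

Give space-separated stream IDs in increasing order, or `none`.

Answer: S2

Derivation:
Op 1: conn=21 S1=21 S2=21 S3=46 blocked=[]
Op 2: conn=21 S1=21 S2=21 S3=55 blocked=[]
Op 3: conn=3 S1=21 S2=3 S3=55 blocked=[]
Op 4: conn=-17 S1=21 S2=-17 S3=55 blocked=[1, 2, 3]
Op 5: conn=-33 S1=5 S2=-17 S3=55 blocked=[1, 2, 3]
Op 6: conn=-12 S1=5 S2=-17 S3=55 blocked=[1, 2, 3]
Op 7: conn=5 S1=5 S2=-17 S3=55 blocked=[2]
Op 8: conn=5 S1=21 S2=-17 S3=55 blocked=[2]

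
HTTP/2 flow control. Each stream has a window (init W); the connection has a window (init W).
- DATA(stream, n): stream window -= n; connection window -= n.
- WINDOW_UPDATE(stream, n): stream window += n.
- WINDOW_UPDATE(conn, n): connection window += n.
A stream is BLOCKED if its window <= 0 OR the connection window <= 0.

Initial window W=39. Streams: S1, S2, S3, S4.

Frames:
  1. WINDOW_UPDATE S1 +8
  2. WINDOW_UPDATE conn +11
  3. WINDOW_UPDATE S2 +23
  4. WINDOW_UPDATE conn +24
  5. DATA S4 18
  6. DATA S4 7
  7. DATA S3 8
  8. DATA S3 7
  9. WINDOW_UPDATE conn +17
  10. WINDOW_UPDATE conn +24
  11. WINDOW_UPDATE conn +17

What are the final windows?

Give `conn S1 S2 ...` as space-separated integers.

Op 1: conn=39 S1=47 S2=39 S3=39 S4=39 blocked=[]
Op 2: conn=50 S1=47 S2=39 S3=39 S4=39 blocked=[]
Op 3: conn=50 S1=47 S2=62 S3=39 S4=39 blocked=[]
Op 4: conn=74 S1=47 S2=62 S3=39 S4=39 blocked=[]
Op 5: conn=56 S1=47 S2=62 S3=39 S4=21 blocked=[]
Op 6: conn=49 S1=47 S2=62 S3=39 S4=14 blocked=[]
Op 7: conn=41 S1=47 S2=62 S3=31 S4=14 blocked=[]
Op 8: conn=34 S1=47 S2=62 S3=24 S4=14 blocked=[]
Op 9: conn=51 S1=47 S2=62 S3=24 S4=14 blocked=[]
Op 10: conn=75 S1=47 S2=62 S3=24 S4=14 blocked=[]
Op 11: conn=92 S1=47 S2=62 S3=24 S4=14 blocked=[]

Answer: 92 47 62 24 14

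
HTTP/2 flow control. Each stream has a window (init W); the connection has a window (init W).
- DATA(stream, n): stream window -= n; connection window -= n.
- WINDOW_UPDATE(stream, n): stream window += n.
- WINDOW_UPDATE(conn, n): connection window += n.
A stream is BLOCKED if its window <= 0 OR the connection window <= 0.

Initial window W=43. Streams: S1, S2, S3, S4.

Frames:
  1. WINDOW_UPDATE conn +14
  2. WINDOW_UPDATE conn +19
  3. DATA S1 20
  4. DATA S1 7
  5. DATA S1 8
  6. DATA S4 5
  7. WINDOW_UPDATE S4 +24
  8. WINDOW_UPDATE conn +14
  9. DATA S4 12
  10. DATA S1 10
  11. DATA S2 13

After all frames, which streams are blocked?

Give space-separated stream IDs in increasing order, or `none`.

Op 1: conn=57 S1=43 S2=43 S3=43 S4=43 blocked=[]
Op 2: conn=76 S1=43 S2=43 S3=43 S4=43 blocked=[]
Op 3: conn=56 S1=23 S2=43 S3=43 S4=43 blocked=[]
Op 4: conn=49 S1=16 S2=43 S3=43 S4=43 blocked=[]
Op 5: conn=41 S1=8 S2=43 S3=43 S4=43 blocked=[]
Op 6: conn=36 S1=8 S2=43 S3=43 S4=38 blocked=[]
Op 7: conn=36 S1=8 S2=43 S3=43 S4=62 blocked=[]
Op 8: conn=50 S1=8 S2=43 S3=43 S4=62 blocked=[]
Op 9: conn=38 S1=8 S2=43 S3=43 S4=50 blocked=[]
Op 10: conn=28 S1=-2 S2=43 S3=43 S4=50 blocked=[1]
Op 11: conn=15 S1=-2 S2=30 S3=43 S4=50 blocked=[1]

Answer: S1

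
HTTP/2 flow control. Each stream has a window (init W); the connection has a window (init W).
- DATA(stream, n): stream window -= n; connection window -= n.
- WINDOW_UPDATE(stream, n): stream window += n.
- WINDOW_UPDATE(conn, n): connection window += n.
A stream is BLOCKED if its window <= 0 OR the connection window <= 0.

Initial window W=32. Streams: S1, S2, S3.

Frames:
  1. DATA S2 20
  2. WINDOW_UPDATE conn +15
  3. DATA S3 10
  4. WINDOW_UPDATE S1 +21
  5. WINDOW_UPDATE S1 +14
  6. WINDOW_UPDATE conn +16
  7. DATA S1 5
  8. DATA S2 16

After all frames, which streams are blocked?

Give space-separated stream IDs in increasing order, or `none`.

Op 1: conn=12 S1=32 S2=12 S3=32 blocked=[]
Op 2: conn=27 S1=32 S2=12 S3=32 blocked=[]
Op 3: conn=17 S1=32 S2=12 S3=22 blocked=[]
Op 4: conn=17 S1=53 S2=12 S3=22 blocked=[]
Op 5: conn=17 S1=67 S2=12 S3=22 blocked=[]
Op 6: conn=33 S1=67 S2=12 S3=22 blocked=[]
Op 7: conn=28 S1=62 S2=12 S3=22 blocked=[]
Op 8: conn=12 S1=62 S2=-4 S3=22 blocked=[2]

Answer: S2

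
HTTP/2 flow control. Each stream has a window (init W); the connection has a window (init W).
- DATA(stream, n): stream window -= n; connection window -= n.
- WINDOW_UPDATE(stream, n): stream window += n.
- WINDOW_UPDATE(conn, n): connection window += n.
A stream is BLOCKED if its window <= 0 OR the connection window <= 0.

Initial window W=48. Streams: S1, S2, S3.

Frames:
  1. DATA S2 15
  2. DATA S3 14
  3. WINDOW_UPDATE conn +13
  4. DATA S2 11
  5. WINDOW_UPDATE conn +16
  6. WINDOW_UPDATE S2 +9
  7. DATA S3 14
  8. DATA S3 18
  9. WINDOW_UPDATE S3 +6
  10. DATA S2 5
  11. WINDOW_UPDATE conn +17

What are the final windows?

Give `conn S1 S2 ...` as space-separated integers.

Answer: 17 48 26 8

Derivation:
Op 1: conn=33 S1=48 S2=33 S3=48 blocked=[]
Op 2: conn=19 S1=48 S2=33 S3=34 blocked=[]
Op 3: conn=32 S1=48 S2=33 S3=34 blocked=[]
Op 4: conn=21 S1=48 S2=22 S3=34 blocked=[]
Op 5: conn=37 S1=48 S2=22 S3=34 blocked=[]
Op 6: conn=37 S1=48 S2=31 S3=34 blocked=[]
Op 7: conn=23 S1=48 S2=31 S3=20 blocked=[]
Op 8: conn=5 S1=48 S2=31 S3=2 blocked=[]
Op 9: conn=5 S1=48 S2=31 S3=8 blocked=[]
Op 10: conn=0 S1=48 S2=26 S3=8 blocked=[1, 2, 3]
Op 11: conn=17 S1=48 S2=26 S3=8 blocked=[]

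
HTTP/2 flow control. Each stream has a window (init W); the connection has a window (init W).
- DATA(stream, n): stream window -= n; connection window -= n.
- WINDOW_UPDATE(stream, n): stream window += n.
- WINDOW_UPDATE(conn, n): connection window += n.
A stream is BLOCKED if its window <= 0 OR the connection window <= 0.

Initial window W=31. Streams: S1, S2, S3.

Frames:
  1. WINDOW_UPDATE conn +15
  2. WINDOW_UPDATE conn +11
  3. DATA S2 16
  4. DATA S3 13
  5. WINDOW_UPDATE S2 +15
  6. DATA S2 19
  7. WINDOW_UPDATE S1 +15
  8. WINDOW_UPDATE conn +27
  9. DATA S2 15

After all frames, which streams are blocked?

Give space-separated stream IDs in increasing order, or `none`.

Op 1: conn=46 S1=31 S2=31 S3=31 blocked=[]
Op 2: conn=57 S1=31 S2=31 S3=31 blocked=[]
Op 3: conn=41 S1=31 S2=15 S3=31 blocked=[]
Op 4: conn=28 S1=31 S2=15 S3=18 blocked=[]
Op 5: conn=28 S1=31 S2=30 S3=18 blocked=[]
Op 6: conn=9 S1=31 S2=11 S3=18 blocked=[]
Op 7: conn=9 S1=46 S2=11 S3=18 blocked=[]
Op 8: conn=36 S1=46 S2=11 S3=18 blocked=[]
Op 9: conn=21 S1=46 S2=-4 S3=18 blocked=[2]

Answer: S2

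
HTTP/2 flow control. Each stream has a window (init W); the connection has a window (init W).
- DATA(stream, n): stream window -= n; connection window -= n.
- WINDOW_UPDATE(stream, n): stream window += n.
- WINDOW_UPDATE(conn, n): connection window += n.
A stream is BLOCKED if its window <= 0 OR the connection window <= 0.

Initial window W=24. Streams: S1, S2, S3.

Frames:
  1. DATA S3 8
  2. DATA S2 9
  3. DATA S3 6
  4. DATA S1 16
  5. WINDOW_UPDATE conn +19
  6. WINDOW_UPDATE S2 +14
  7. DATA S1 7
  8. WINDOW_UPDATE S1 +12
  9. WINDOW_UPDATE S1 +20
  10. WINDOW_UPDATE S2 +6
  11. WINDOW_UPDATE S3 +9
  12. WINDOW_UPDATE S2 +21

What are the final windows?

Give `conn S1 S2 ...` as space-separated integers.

Op 1: conn=16 S1=24 S2=24 S3=16 blocked=[]
Op 2: conn=7 S1=24 S2=15 S3=16 blocked=[]
Op 3: conn=1 S1=24 S2=15 S3=10 blocked=[]
Op 4: conn=-15 S1=8 S2=15 S3=10 blocked=[1, 2, 3]
Op 5: conn=4 S1=8 S2=15 S3=10 blocked=[]
Op 6: conn=4 S1=8 S2=29 S3=10 blocked=[]
Op 7: conn=-3 S1=1 S2=29 S3=10 blocked=[1, 2, 3]
Op 8: conn=-3 S1=13 S2=29 S3=10 blocked=[1, 2, 3]
Op 9: conn=-3 S1=33 S2=29 S3=10 blocked=[1, 2, 3]
Op 10: conn=-3 S1=33 S2=35 S3=10 blocked=[1, 2, 3]
Op 11: conn=-3 S1=33 S2=35 S3=19 blocked=[1, 2, 3]
Op 12: conn=-3 S1=33 S2=56 S3=19 blocked=[1, 2, 3]

Answer: -3 33 56 19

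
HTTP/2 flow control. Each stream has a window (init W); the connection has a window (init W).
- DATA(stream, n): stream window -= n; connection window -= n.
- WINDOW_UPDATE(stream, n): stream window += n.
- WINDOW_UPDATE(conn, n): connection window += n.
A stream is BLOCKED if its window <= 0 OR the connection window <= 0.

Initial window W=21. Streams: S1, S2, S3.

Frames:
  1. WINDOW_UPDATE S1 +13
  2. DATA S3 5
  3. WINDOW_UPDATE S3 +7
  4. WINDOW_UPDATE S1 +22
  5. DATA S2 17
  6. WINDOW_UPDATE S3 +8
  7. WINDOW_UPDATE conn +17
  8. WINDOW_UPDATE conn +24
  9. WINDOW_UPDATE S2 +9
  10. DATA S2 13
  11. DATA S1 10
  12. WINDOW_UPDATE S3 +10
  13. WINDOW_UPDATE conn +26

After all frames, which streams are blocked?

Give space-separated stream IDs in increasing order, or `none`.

Answer: S2

Derivation:
Op 1: conn=21 S1=34 S2=21 S3=21 blocked=[]
Op 2: conn=16 S1=34 S2=21 S3=16 blocked=[]
Op 3: conn=16 S1=34 S2=21 S3=23 blocked=[]
Op 4: conn=16 S1=56 S2=21 S3=23 blocked=[]
Op 5: conn=-1 S1=56 S2=4 S3=23 blocked=[1, 2, 3]
Op 6: conn=-1 S1=56 S2=4 S3=31 blocked=[1, 2, 3]
Op 7: conn=16 S1=56 S2=4 S3=31 blocked=[]
Op 8: conn=40 S1=56 S2=4 S3=31 blocked=[]
Op 9: conn=40 S1=56 S2=13 S3=31 blocked=[]
Op 10: conn=27 S1=56 S2=0 S3=31 blocked=[2]
Op 11: conn=17 S1=46 S2=0 S3=31 blocked=[2]
Op 12: conn=17 S1=46 S2=0 S3=41 blocked=[2]
Op 13: conn=43 S1=46 S2=0 S3=41 blocked=[2]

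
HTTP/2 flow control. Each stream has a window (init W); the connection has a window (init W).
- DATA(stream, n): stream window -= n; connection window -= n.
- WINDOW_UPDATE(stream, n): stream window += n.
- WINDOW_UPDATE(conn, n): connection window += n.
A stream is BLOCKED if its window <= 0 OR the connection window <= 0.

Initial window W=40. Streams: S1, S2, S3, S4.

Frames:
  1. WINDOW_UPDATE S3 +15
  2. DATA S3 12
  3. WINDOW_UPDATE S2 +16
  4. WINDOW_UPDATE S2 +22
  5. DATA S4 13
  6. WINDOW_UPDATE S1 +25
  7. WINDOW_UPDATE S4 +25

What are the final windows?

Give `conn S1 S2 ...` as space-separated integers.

Answer: 15 65 78 43 52

Derivation:
Op 1: conn=40 S1=40 S2=40 S3=55 S4=40 blocked=[]
Op 2: conn=28 S1=40 S2=40 S3=43 S4=40 blocked=[]
Op 3: conn=28 S1=40 S2=56 S3=43 S4=40 blocked=[]
Op 4: conn=28 S1=40 S2=78 S3=43 S4=40 blocked=[]
Op 5: conn=15 S1=40 S2=78 S3=43 S4=27 blocked=[]
Op 6: conn=15 S1=65 S2=78 S3=43 S4=27 blocked=[]
Op 7: conn=15 S1=65 S2=78 S3=43 S4=52 blocked=[]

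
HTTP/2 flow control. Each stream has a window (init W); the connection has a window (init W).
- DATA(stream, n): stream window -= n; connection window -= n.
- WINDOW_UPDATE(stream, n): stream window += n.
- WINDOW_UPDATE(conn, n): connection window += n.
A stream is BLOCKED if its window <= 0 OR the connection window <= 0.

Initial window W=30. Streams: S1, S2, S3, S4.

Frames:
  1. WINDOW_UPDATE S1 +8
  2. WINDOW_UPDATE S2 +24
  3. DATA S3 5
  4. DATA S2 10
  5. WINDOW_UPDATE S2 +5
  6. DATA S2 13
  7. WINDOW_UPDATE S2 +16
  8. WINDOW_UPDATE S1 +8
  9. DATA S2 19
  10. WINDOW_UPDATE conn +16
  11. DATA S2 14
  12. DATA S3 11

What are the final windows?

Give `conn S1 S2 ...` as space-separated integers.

Answer: -26 46 19 14 30

Derivation:
Op 1: conn=30 S1=38 S2=30 S3=30 S4=30 blocked=[]
Op 2: conn=30 S1=38 S2=54 S3=30 S4=30 blocked=[]
Op 3: conn=25 S1=38 S2=54 S3=25 S4=30 blocked=[]
Op 4: conn=15 S1=38 S2=44 S3=25 S4=30 blocked=[]
Op 5: conn=15 S1=38 S2=49 S3=25 S4=30 blocked=[]
Op 6: conn=2 S1=38 S2=36 S3=25 S4=30 blocked=[]
Op 7: conn=2 S1=38 S2=52 S3=25 S4=30 blocked=[]
Op 8: conn=2 S1=46 S2=52 S3=25 S4=30 blocked=[]
Op 9: conn=-17 S1=46 S2=33 S3=25 S4=30 blocked=[1, 2, 3, 4]
Op 10: conn=-1 S1=46 S2=33 S3=25 S4=30 blocked=[1, 2, 3, 4]
Op 11: conn=-15 S1=46 S2=19 S3=25 S4=30 blocked=[1, 2, 3, 4]
Op 12: conn=-26 S1=46 S2=19 S3=14 S4=30 blocked=[1, 2, 3, 4]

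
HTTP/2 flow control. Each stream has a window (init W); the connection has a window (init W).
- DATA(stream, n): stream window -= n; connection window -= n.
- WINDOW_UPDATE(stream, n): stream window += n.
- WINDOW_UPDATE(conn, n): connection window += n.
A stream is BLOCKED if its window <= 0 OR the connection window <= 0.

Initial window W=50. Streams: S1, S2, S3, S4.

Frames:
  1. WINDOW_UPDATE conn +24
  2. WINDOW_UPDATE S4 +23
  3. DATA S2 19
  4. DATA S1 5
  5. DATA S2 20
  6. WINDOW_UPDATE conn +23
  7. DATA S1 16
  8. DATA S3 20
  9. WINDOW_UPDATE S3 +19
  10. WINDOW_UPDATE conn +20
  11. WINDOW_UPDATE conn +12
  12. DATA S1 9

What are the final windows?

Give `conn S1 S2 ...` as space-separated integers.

Op 1: conn=74 S1=50 S2=50 S3=50 S4=50 blocked=[]
Op 2: conn=74 S1=50 S2=50 S3=50 S4=73 blocked=[]
Op 3: conn=55 S1=50 S2=31 S3=50 S4=73 blocked=[]
Op 4: conn=50 S1=45 S2=31 S3=50 S4=73 blocked=[]
Op 5: conn=30 S1=45 S2=11 S3=50 S4=73 blocked=[]
Op 6: conn=53 S1=45 S2=11 S3=50 S4=73 blocked=[]
Op 7: conn=37 S1=29 S2=11 S3=50 S4=73 blocked=[]
Op 8: conn=17 S1=29 S2=11 S3=30 S4=73 blocked=[]
Op 9: conn=17 S1=29 S2=11 S3=49 S4=73 blocked=[]
Op 10: conn=37 S1=29 S2=11 S3=49 S4=73 blocked=[]
Op 11: conn=49 S1=29 S2=11 S3=49 S4=73 blocked=[]
Op 12: conn=40 S1=20 S2=11 S3=49 S4=73 blocked=[]

Answer: 40 20 11 49 73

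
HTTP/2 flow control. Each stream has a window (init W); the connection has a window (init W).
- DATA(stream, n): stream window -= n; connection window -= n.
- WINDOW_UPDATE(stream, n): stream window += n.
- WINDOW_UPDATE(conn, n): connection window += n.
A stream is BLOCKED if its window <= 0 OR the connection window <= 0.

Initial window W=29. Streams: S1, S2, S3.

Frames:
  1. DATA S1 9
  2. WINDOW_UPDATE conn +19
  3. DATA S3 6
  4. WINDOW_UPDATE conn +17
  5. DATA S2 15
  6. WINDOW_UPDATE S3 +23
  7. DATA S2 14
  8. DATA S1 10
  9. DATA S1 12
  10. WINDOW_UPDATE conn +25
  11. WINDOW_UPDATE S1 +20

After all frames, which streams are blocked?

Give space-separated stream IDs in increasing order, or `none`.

Answer: S2

Derivation:
Op 1: conn=20 S1=20 S2=29 S3=29 blocked=[]
Op 2: conn=39 S1=20 S2=29 S3=29 blocked=[]
Op 3: conn=33 S1=20 S2=29 S3=23 blocked=[]
Op 4: conn=50 S1=20 S2=29 S3=23 blocked=[]
Op 5: conn=35 S1=20 S2=14 S3=23 blocked=[]
Op 6: conn=35 S1=20 S2=14 S3=46 blocked=[]
Op 7: conn=21 S1=20 S2=0 S3=46 blocked=[2]
Op 8: conn=11 S1=10 S2=0 S3=46 blocked=[2]
Op 9: conn=-1 S1=-2 S2=0 S3=46 blocked=[1, 2, 3]
Op 10: conn=24 S1=-2 S2=0 S3=46 blocked=[1, 2]
Op 11: conn=24 S1=18 S2=0 S3=46 blocked=[2]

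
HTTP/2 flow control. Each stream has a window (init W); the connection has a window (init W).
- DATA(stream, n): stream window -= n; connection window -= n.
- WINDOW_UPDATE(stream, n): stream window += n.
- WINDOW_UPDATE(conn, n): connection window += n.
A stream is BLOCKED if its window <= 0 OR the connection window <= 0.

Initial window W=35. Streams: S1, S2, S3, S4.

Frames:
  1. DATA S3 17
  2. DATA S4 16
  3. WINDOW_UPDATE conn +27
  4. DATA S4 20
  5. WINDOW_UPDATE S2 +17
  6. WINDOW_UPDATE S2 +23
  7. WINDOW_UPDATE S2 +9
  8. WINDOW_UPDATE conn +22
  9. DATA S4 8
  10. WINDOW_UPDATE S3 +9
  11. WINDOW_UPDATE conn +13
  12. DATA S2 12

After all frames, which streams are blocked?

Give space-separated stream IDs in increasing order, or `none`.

Answer: S4

Derivation:
Op 1: conn=18 S1=35 S2=35 S3=18 S4=35 blocked=[]
Op 2: conn=2 S1=35 S2=35 S3=18 S4=19 blocked=[]
Op 3: conn=29 S1=35 S2=35 S3=18 S4=19 blocked=[]
Op 4: conn=9 S1=35 S2=35 S3=18 S4=-1 blocked=[4]
Op 5: conn=9 S1=35 S2=52 S3=18 S4=-1 blocked=[4]
Op 6: conn=9 S1=35 S2=75 S3=18 S4=-1 blocked=[4]
Op 7: conn=9 S1=35 S2=84 S3=18 S4=-1 blocked=[4]
Op 8: conn=31 S1=35 S2=84 S3=18 S4=-1 blocked=[4]
Op 9: conn=23 S1=35 S2=84 S3=18 S4=-9 blocked=[4]
Op 10: conn=23 S1=35 S2=84 S3=27 S4=-9 blocked=[4]
Op 11: conn=36 S1=35 S2=84 S3=27 S4=-9 blocked=[4]
Op 12: conn=24 S1=35 S2=72 S3=27 S4=-9 blocked=[4]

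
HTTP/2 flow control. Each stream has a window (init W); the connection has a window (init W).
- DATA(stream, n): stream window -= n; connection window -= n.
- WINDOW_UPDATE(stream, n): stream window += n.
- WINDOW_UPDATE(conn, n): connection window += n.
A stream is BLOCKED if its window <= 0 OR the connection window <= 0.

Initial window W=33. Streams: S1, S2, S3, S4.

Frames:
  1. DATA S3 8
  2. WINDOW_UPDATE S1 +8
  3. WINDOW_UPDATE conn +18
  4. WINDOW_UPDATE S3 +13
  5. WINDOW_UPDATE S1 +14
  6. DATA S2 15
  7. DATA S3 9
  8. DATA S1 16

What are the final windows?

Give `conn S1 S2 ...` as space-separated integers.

Answer: 3 39 18 29 33

Derivation:
Op 1: conn=25 S1=33 S2=33 S3=25 S4=33 blocked=[]
Op 2: conn=25 S1=41 S2=33 S3=25 S4=33 blocked=[]
Op 3: conn=43 S1=41 S2=33 S3=25 S4=33 blocked=[]
Op 4: conn=43 S1=41 S2=33 S3=38 S4=33 blocked=[]
Op 5: conn=43 S1=55 S2=33 S3=38 S4=33 blocked=[]
Op 6: conn=28 S1=55 S2=18 S3=38 S4=33 blocked=[]
Op 7: conn=19 S1=55 S2=18 S3=29 S4=33 blocked=[]
Op 8: conn=3 S1=39 S2=18 S3=29 S4=33 blocked=[]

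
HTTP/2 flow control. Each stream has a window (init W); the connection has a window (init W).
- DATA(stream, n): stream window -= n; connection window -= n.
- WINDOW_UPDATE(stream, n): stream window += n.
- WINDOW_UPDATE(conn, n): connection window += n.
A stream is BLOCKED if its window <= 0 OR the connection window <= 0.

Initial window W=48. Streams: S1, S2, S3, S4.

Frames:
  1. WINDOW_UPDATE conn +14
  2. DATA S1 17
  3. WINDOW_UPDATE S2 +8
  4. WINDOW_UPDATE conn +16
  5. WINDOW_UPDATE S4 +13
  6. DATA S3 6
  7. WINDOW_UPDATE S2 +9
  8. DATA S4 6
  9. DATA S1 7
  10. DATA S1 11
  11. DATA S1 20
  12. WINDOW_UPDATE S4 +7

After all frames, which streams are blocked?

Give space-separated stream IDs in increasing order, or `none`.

Op 1: conn=62 S1=48 S2=48 S3=48 S4=48 blocked=[]
Op 2: conn=45 S1=31 S2=48 S3=48 S4=48 blocked=[]
Op 3: conn=45 S1=31 S2=56 S3=48 S4=48 blocked=[]
Op 4: conn=61 S1=31 S2=56 S3=48 S4=48 blocked=[]
Op 5: conn=61 S1=31 S2=56 S3=48 S4=61 blocked=[]
Op 6: conn=55 S1=31 S2=56 S3=42 S4=61 blocked=[]
Op 7: conn=55 S1=31 S2=65 S3=42 S4=61 blocked=[]
Op 8: conn=49 S1=31 S2=65 S3=42 S4=55 blocked=[]
Op 9: conn=42 S1=24 S2=65 S3=42 S4=55 blocked=[]
Op 10: conn=31 S1=13 S2=65 S3=42 S4=55 blocked=[]
Op 11: conn=11 S1=-7 S2=65 S3=42 S4=55 blocked=[1]
Op 12: conn=11 S1=-7 S2=65 S3=42 S4=62 blocked=[1]

Answer: S1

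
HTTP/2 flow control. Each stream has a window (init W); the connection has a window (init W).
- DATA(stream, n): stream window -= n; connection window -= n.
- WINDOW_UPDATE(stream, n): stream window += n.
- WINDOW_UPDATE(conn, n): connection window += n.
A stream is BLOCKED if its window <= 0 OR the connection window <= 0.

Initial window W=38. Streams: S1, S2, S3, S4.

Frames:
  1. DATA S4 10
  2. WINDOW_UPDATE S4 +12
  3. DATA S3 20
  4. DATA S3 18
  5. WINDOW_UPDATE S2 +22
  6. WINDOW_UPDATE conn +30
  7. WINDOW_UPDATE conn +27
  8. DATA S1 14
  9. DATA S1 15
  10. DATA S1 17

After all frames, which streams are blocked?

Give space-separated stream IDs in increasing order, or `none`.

Answer: S1 S3

Derivation:
Op 1: conn=28 S1=38 S2=38 S3=38 S4=28 blocked=[]
Op 2: conn=28 S1=38 S2=38 S3=38 S4=40 blocked=[]
Op 3: conn=8 S1=38 S2=38 S3=18 S4=40 blocked=[]
Op 4: conn=-10 S1=38 S2=38 S3=0 S4=40 blocked=[1, 2, 3, 4]
Op 5: conn=-10 S1=38 S2=60 S3=0 S4=40 blocked=[1, 2, 3, 4]
Op 6: conn=20 S1=38 S2=60 S3=0 S4=40 blocked=[3]
Op 7: conn=47 S1=38 S2=60 S3=0 S4=40 blocked=[3]
Op 8: conn=33 S1=24 S2=60 S3=0 S4=40 blocked=[3]
Op 9: conn=18 S1=9 S2=60 S3=0 S4=40 blocked=[3]
Op 10: conn=1 S1=-8 S2=60 S3=0 S4=40 blocked=[1, 3]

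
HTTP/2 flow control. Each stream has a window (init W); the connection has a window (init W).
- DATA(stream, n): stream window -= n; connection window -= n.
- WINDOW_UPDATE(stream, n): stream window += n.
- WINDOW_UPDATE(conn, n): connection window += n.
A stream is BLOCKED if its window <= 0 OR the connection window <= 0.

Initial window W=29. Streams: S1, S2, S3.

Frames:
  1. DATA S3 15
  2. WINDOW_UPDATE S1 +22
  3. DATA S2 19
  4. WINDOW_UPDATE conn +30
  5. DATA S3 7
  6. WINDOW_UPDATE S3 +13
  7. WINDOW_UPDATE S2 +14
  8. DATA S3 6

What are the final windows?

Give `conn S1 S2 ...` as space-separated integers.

Answer: 12 51 24 14

Derivation:
Op 1: conn=14 S1=29 S2=29 S3=14 blocked=[]
Op 2: conn=14 S1=51 S2=29 S3=14 blocked=[]
Op 3: conn=-5 S1=51 S2=10 S3=14 blocked=[1, 2, 3]
Op 4: conn=25 S1=51 S2=10 S3=14 blocked=[]
Op 5: conn=18 S1=51 S2=10 S3=7 blocked=[]
Op 6: conn=18 S1=51 S2=10 S3=20 blocked=[]
Op 7: conn=18 S1=51 S2=24 S3=20 blocked=[]
Op 8: conn=12 S1=51 S2=24 S3=14 blocked=[]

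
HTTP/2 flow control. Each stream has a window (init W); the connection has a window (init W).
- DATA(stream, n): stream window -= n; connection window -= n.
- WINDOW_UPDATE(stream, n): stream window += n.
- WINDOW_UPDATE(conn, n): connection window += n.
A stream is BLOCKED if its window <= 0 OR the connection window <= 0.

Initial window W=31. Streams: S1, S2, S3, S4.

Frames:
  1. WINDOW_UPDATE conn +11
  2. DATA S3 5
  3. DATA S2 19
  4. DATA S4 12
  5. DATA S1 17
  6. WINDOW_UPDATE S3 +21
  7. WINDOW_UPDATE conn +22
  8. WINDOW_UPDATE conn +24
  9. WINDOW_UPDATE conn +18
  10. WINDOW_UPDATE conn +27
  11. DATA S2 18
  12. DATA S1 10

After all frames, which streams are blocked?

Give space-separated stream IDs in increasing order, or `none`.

Op 1: conn=42 S1=31 S2=31 S3=31 S4=31 blocked=[]
Op 2: conn=37 S1=31 S2=31 S3=26 S4=31 blocked=[]
Op 3: conn=18 S1=31 S2=12 S3=26 S4=31 blocked=[]
Op 4: conn=6 S1=31 S2=12 S3=26 S4=19 blocked=[]
Op 5: conn=-11 S1=14 S2=12 S3=26 S4=19 blocked=[1, 2, 3, 4]
Op 6: conn=-11 S1=14 S2=12 S3=47 S4=19 blocked=[1, 2, 3, 4]
Op 7: conn=11 S1=14 S2=12 S3=47 S4=19 blocked=[]
Op 8: conn=35 S1=14 S2=12 S3=47 S4=19 blocked=[]
Op 9: conn=53 S1=14 S2=12 S3=47 S4=19 blocked=[]
Op 10: conn=80 S1=14 S2=12 S3=47 S4=19 blocked=[]
Op 11: conn=62 S1=14 S2=-6 S3=47 S4=19 blocked=[2]
Op 12: conn=52 S1=4 S2=-6 S3=47 S4=19 blocked=[2]

Answer: S2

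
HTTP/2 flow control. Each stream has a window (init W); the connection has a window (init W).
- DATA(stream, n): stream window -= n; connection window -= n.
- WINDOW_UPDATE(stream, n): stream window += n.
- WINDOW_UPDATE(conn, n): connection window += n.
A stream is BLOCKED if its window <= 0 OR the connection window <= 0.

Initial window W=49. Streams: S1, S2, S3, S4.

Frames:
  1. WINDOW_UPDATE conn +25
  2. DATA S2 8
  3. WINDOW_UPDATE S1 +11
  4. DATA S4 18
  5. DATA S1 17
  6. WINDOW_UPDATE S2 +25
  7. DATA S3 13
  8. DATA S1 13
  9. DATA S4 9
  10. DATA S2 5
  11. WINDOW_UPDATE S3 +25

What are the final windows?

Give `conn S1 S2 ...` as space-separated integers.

Op 1: conn=74 S1=49 S2=49 S3=49 S4=49 blocked=[]
Op 2: conn=66 S1=49 S2=41 S3=49 S4=49 blocked=[]
Op 3: conn=66 S1=60 S2=41 S3=49 S4=49 blocked=[]
Op 4: conn=48 S1=60 S2=41 S3=49 S4=31 blocked=[]
Op 5: conn=31 S1=43 S2=41 S3=49 S4=31 blocked=[]
Op 6: conn=31 S1=43 S2=66 S3=49 S4=31 blocked=[]
Op 7: conn=18 S1=43 S2=66 S3=36 S4=31 blocked=[]
Op 8: conn=5 S1=30 S2=66 S3=36 S4=31 blocked=[]
Op 9: conn=-4 S1=30 S2=66 S3=36 S4=22 blocked=[1, 2, 3, 4]
Op 10: conn=-9 S1=30 S2=61 S3=36 S4=22 blocked=[1, 2, 3, 4]
Op 11: conn=-9 S1=30 S2=61 S3=61 S4=22 blocked=[1, 2, 3, 4]

Answer: -9 30 61 61 22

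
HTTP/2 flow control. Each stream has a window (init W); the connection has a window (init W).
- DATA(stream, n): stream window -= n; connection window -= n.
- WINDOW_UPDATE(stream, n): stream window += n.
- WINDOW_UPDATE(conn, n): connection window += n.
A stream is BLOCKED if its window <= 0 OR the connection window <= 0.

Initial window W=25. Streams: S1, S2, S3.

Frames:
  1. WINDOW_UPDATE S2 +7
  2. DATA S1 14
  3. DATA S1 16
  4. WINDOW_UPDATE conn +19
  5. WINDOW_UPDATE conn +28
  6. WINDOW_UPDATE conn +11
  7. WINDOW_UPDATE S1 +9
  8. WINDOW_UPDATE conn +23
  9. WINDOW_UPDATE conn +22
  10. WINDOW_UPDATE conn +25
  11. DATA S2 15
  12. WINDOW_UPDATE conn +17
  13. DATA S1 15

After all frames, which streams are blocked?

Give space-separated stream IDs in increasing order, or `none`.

Op 1: conn=25 S1=25 S2=32 S3=25 blocked=[]
Op 2: conn=11 S1=11 S2=32 S3=25 blocked=[]
Op 3: conn=-5 S1=-5 S2=32 S3=25 blocked=[1, 2, 3]
Op 4: conn=14 S1=-5 S2=32 S3=25 blocked=[1]
Op 5: conn=42 S1=-5 S2=32 S3=25 blocked=[1]
Op 6: conn=53 S1=-5 S2=32 S3=25 blocked=[1]
Op 7: conn=53 S1=4 S2=32 S3=25 blocked=[]
Op 8: conn=76 S1=4 S2=32 S3=25 blocked=[]
Op 9: conn=98 S1=4 S2=32 S3=25 blocked=[]
Op 10: conn=123 S1=4 S2=32 S3=25 blocked=[]
Op 11: conn=108 S1=4 S2=17 S3=25 blocked=[]
Op 12: conn=125 S1=4 S2=17 S3=25 blocked=[]
Op 13: conn=110 S1=-11 S2=17 S3=25 blocked=[1]

Answer: S1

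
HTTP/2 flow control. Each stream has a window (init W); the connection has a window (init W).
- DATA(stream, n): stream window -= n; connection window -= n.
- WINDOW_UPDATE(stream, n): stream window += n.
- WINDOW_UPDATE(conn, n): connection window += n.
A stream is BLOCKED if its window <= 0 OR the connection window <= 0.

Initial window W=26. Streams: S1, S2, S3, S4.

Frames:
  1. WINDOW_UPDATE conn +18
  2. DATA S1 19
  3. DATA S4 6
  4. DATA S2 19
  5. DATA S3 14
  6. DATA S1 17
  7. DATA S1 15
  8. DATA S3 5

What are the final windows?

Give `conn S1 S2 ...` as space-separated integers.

Op 1: conn=44 S1=26 S2=26 S3=26 S4=26 blocked=[]
Op 2: conn=25 S1=7 S2=26 S3=26 S4=26 blocked=[]
Op 3: conn=19 S1=7 S2=26 S3=26 S4=20 blocked=[]
Op 4: conn=0 S1=7 S2=7 S3=26 S4=20 blocked=[1, 2, 3, 4]
Op 5: conn=-14 S1=7 S2=7 S3=12 S4=20 blocked=[1, 2, 3, 4]
Op 6: conn=-31 S1=-10 S2=7 S3=12 S4=20 blocked=[1, 2, 3, 4]
Op 7: conn=-46 S1=-25 S2=7 S3=12 S4=20 blocked=[1, 2, 3, 4]
Op 8: conn=-51 S1=-25 S2=7 S3=7 S4=20 blocked=[1, 2, 3, 4]

Answer: -51 -25 7 7 20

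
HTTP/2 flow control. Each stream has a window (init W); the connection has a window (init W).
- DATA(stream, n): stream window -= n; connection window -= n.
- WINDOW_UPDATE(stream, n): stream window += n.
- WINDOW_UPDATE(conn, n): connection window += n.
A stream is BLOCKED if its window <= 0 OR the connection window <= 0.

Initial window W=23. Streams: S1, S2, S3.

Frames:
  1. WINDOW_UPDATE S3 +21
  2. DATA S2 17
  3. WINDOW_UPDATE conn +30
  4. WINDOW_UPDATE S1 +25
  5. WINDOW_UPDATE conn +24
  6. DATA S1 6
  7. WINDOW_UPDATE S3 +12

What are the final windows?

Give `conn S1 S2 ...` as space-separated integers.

Answer: 54 42 6 56

Derivation:
Op 1: conn=23 S1=23 S2=23 S3=44 blocked=[]
Op 2: conn=6 S1=23 S2=6 S3=44 blocked=[]
Op 3: conn=36 S1=23 S2=6 S3=44 blocked=[]
Op 4: conn=36 S1=48 S2=6 S3=44 blocked=[]
Op 5: conn=60 S1=48 S2=6 S3=44 blocked=[]
Op 6: conn=54 S1=42 S2=6 S3=44 blocked=[]
Op 7: conn=54 S1=42 S2=6 S3=56 blocked=[]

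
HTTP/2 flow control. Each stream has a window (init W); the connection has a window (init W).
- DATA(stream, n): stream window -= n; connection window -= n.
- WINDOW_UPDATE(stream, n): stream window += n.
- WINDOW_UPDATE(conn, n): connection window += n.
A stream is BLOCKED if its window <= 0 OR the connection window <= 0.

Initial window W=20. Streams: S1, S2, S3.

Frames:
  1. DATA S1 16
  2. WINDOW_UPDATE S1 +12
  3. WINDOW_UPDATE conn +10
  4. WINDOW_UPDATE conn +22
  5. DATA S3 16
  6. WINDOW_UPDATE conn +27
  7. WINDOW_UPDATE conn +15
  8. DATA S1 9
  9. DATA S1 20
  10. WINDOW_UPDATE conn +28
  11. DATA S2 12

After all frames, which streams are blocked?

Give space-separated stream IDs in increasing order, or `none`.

Op 1: conn=4 S1=4 S2=20 S3=20 blocked=[]
Op 2: conn=4 S1=16 S2=20 S3=20 blocked=[]
Op 3: conn=14 S1=16 S2=20 S3=20 blocked=[]
Op 4: conn=36 S1=16 S2=20 S3=20 blocked=[]
Op 5: conn=20 S1=16 S2=20 S3=4 blocked=[]
Op 6: conn=47 S1=16 S2=20 S3=4 blocked=[]
Op 7: conn=62 S1=16 S2=20 S3=4 blocked=[]
Op 8: conn=53 S1=7 S2=20 S3=4 blocked=[]
Op 9: conn=33 S1=-13 S2=20 S3=4 blocked=[1]
Op 10: conn=61 S1=-13 S2=20 S3=4 blocked=[1]
Op 11: conn=49 S1=-13 S2=8 S3=4 blocked=[1]

Answer: S1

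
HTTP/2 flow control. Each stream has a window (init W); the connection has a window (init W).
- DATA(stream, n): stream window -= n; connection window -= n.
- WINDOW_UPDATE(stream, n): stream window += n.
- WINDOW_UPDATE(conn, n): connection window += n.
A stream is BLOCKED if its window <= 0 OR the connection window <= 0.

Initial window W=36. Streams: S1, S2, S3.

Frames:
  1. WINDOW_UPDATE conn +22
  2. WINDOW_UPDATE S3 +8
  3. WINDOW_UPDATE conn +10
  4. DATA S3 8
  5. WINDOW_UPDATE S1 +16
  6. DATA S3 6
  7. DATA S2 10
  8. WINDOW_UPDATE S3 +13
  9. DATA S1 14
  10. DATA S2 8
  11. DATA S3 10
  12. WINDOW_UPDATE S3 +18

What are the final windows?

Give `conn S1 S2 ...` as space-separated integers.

Answer: 12 38 18 51

Derivation:
Op 1: conn=58 S1=36 S2=36 S3=36 blocked=[]
Op 2: conn=58 S1=36 S2=36 S3=44 blocked=[]
Op 3: conn=68 S1=36 S2=36 S3=44 blocked=[]
Op 4: conn=60 S1=36 S2=36 S3=36 blocked=[]
Op 5: conn=60 S1=52 S2=36 S3=36 blocked=[]
Op 6: conn=54 S1=52 S2=36 S3=30 blocked=[]
Op 7: conn=44 S1=52 S2=26 S3=30 blocked=[]
Op 8: conn=44 S1=52 S2=26 S3=43 blocked=[]
Op 9: conn=30 S1=38 S2=26 S3=43 blocked=[]
Op 10: conn=22 S1=38 S2=18 S3=43 blocked=[]
Op 11: conn=12 S1=38 S2=18 S3=33 blocked=[]
Op 12: conn=12 S1=38 S2=18 S3=51 blocked=[]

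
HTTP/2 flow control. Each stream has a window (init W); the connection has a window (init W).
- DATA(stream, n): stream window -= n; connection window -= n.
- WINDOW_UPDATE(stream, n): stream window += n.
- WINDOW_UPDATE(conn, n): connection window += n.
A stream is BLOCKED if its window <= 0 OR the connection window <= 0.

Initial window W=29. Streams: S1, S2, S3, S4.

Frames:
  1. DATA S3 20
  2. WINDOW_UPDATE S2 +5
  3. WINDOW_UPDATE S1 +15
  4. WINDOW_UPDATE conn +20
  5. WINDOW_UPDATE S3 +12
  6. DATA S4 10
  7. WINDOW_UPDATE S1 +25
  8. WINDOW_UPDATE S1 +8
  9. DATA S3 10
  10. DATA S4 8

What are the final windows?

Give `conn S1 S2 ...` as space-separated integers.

Answer: 1 77 34 11 11

Derivation:
Op 1: conn=9 S1=29 S2=29 S3=9 S4=29 blocked=[]
Op 2: conn=9 S1=29 S2=34 S3=9 S4=29 blocked=[]
Op 3: conn=9 S1=44 S2=34 S3=9 S4=29 blocked=[]
Op 4: conn=29 S1=44 S2=34 S3=9 S4=29 blocked=[]
Op 5: conn=29 S1=44 S2=34 S3=21 S4=29 blocked=[]
Op 6: conn=19 S1=44 S2=34 S3=21 S4=19 blocked=[]
Op 7: conn=19 S1=69 S2=34 S3=21 S4=19 blocked=[]
Op 8: conn=19 S1=77 S2=34 S3=21 S4=19 blocked=[]
Op 9: conn=9 S1=77 S2=34 S3=11 S4=19 blocked=[]
Op 10: conn=1 S1=77 S2=34 S3=11 S4=11 blocked=[]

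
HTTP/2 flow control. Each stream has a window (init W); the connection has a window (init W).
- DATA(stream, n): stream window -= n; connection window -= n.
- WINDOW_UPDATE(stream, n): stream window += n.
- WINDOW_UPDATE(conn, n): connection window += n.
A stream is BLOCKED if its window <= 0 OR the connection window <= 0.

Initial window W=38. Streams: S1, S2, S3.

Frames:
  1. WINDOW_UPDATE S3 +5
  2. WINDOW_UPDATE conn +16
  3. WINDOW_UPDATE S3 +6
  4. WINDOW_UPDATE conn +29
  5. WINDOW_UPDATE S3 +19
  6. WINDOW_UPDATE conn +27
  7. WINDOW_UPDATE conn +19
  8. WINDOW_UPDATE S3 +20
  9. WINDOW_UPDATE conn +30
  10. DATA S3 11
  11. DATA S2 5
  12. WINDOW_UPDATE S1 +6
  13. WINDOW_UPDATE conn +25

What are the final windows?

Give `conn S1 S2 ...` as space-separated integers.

Op 1: conn=38 S1=38 S2=38 S3=43 blocked=[]
Op 2: conn=54 S1=38 S2=38 S3=43 blocked=[]
Op 3: conn=54 S1=38 S2=38 S3=49 blocked=[]
Op 4: conn=83 S1=38 S2=38 S3=49 blocked=[]
Op 5: conn=83 S1=38 S2=38 S3=68 blocked=[]
Op 6: conn=110 S1=38 S2=38 S3=68 blocked=[]
Op 7: conn=129 S1=38 S2=38 S3=68 blocked=[]
Op 8: conn=129 S1=38 S2=38 S3=88 blocked=[]
Op 9: conn=159 S1=38 S2=38 S3=88 blocked=[]
Op 10: conn=148 S1=38 S2=38 S3=77 blocked=[]
Op 11: conn=143 S1=38 S2=33 S3=77 blocked=[]
Op 12: conn=143 S1=44 S2=33 S3=77 blocked=[]
Op 13: conn=168 S1=44 S2=33 S3=77 blocked=[]

Answer: 168 44 33 77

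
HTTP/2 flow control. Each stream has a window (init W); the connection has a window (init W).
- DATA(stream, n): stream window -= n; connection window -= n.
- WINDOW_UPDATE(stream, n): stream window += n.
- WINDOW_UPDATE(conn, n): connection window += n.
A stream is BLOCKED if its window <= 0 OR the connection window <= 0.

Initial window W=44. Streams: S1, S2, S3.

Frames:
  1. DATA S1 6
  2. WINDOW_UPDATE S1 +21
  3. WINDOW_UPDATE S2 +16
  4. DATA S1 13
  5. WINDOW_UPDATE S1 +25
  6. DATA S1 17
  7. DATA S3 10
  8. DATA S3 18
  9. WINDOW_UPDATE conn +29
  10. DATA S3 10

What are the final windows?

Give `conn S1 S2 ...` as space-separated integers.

Op 1: conn=38 S1=38 S2=44 S3=44 blocked=[]
Op 2: conn=38 S1=59 S2=44 S3=44 blocked=[]
Op 3: conn=38 S1=59 S2=60 S3=44 blocked=[]
Op 4: conn=25 S1=46 S2=60 S3=44 blocked=[]
Op 5: conn=25 S1=71 S2=60 S3=44 blocked=[]
Op 6: conn=8 S1=54 S2=60 S3=44 blocked=[]
Op 7: conn=-2 S1=54 S2=60 S3=34 blocked=[1, 2, 3]
Op 8: conn=-20 S1=54 S2=60 S3=16 blocked=[1, 2, 3]
Op 9: conn=9 S1=54 S2=60 S3=16 blocked=[]
Op 10: conn=-1 S1=54 S2=60 S3=6 blocked=[1, 2, 3]

Answer: -1 54 60 6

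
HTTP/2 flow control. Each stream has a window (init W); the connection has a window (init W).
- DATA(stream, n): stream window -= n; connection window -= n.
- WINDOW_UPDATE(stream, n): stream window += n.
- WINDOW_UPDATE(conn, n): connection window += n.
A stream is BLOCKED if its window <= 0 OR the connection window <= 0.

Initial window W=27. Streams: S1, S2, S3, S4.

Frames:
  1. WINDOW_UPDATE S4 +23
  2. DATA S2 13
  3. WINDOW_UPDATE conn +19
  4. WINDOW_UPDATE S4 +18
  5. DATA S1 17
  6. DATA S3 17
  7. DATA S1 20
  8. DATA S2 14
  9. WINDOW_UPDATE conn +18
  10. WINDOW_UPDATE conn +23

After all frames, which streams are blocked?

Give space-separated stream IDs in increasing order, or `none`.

Answer: S1 S2

Derivation:
Op 1: conn=27 S1=27 S2=27 S3=27 S4=50 blocked=[]
Op 2: conn=14 S1=27 S2=14 S3=27 S4=50 blocked=[]
Op 3: conn=33 S1=27 S2=14 S3=27 S4=50 blocked=[]
Op 4: conn=33 S1=27 S2=14 S3=27 S4=68 blocked=[]
Op 5: conn=16 S1=10 S2=14 S3=27 S4=68 blocked=[]
Op 6: conn=-1 S1=10 S2=14 S3=10 S4=68 blocked=[1, 2, 3, 4]
Op 7: conn=-21 S1=-10 S2=14 S3=10 S4=68 blocked=[1, 2, 3, 4]
Op 8: conn=-35 S1=-10 S2=0 S3=10 S4=68 blocked=[1, 2, 3, 4]
Op 9: conn=-17 S1=-10 S2=0 S3=10 S4=68 blocked=[1, 2, 3, 4]
Op 10: conn=6 S1=-10 S2=0 S3=10 S4=68 blocked=[1, 2]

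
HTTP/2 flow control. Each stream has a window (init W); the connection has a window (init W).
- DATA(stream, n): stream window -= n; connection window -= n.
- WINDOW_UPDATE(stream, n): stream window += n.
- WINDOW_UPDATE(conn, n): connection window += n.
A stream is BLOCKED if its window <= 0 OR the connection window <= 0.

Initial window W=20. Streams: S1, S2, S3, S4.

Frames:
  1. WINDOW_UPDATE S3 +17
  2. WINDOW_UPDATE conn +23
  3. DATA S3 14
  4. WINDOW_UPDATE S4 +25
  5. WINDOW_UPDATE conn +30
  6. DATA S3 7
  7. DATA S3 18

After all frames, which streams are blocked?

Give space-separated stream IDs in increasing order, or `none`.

Answer: S3

Derivation:
Op 1: conn=20 S1=20 S2=20 S3=37 S4=20 blocked=[]
Op 2: conn=43 S1=20 S2=20 S3=37 S4=20 blocked=[]
Op 3: conn=29 S1=20 S2=20 S3=23 S4=20 blocked=[]
Op 4: conn=29 S1=20 S2=20 S3=23 S4=45 blocked=[]
Op 5: conn=59 S1=20 S2=20 S3=23 S4=45 blocked=[]
Op 6: conn=52 S1=20 S2=20 S3=16 S4=45 blocked=[]
Op 7: conn=34 S1=20 S2=20 S3=-2 S4=45 blocked=[3]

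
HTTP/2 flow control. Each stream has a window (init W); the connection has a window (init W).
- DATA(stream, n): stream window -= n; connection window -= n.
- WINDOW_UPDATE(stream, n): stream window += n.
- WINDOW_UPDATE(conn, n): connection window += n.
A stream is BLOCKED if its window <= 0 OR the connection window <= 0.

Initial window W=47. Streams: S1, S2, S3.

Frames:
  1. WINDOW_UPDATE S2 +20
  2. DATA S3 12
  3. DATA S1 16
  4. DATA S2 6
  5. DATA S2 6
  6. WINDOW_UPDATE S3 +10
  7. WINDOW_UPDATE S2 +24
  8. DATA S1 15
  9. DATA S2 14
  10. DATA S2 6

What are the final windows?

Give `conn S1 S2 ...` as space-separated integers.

Op 1: conn=47 S1=47 S2=67 S3=47 blocked=[]
Op 2: conn=35 S1=47 S2=67 S3=35 blocked=[]
Op 3: conn=19 S1=31 S2=67 S3=35 blocked=[]
Op 4: conn=13 S1=31 S2=61 S3=35 blocked=[]
Op 5: conn=7 S1=31 S2=55 S3=35 blocked=[]
Op 6: conn=7 S1=31 S2=55 S3=45 blocked=[]
Op 7: conn=7 S1=31 S2=79 S3=45 blocked=[]
Op 8: conn=-8 S1=16 S2=79 S3=45 blocked=[1, 2, 3]
Op 9: conn=-22 S1=16 S2=65 S3=45 blocked=[1, 2, 3]
Op 10: conn=-28 S1=16 S2=59 S3=45 blocked=[1, 2, 3]

Answer: -28 16 59 45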